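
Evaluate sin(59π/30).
sin(59π/30) = -0.1045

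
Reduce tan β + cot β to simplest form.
tan β + cot β = sec β csc β (using Quotient identities)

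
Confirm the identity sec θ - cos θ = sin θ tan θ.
LHS = 1/cos θ - cos θ = (1 - cos²θ)/cos θ = sin²θ/cos θ = sin θ · (sin θ/cos θ) = sin θ tan θ = RHS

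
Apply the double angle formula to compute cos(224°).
cos(224°) = 2cos²112° - 1 = -0.7193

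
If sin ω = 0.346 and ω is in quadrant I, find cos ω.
cos ω = 0.9382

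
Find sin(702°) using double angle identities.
sin(702°) = 2 sin 351° cos 351° = -0.309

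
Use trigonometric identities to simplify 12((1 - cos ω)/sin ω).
12((1 - cos ω)/sin ω) = 12(tan(ω/2)) (using Half angle)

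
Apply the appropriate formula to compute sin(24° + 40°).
sin(24° + 40°) = sin 24° cos 40° + cos 24° sin 40° = 0.8988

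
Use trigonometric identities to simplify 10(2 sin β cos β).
10(2 sin β cos β) = 10(sin(2β)) (using Double angle)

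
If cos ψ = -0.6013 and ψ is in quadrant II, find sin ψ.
sin ψ = 0.799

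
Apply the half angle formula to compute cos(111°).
cos(111°) = -√((1 + cos 222°)/2) = -0.3584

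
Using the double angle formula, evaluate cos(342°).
cos(342°) = cos²171° - sin²171° = 0.9511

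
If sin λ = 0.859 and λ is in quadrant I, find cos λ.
cos λ = 0.512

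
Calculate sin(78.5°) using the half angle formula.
sin(78.5°) = √((1 - cos 157°)/2) = 0.9799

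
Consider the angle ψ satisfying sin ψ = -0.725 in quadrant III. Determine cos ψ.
cos ψ = ±√(1 - sin²ψ) = -0.6887 (negative in QIII)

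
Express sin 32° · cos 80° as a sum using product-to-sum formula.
sin 32° cos 80° = (1/2)[sin(32°+80°) + sin(32°-80°)]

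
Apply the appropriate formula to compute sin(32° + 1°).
sin(32° + 1°) = sin 32° cos 1° + cos 32° sin 1° = 0.5446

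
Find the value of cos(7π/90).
cos(7π/90) = 0.9703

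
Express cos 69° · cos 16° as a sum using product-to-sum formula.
cos 69° cos 16° = (1/2)[cos(69°-16°) + cos(69°+16°)]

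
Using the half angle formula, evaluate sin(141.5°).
sin(141.5°) = √((1 - cos 283°)/2) = 0.6225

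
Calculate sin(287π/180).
sin(287π/180) = -0.9563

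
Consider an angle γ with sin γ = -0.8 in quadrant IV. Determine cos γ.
cos γ = √(1 - sin²γ) = 0.6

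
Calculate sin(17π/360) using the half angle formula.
sin(17π/360) = √((1 - cos 17π/180)/2) = 0.1478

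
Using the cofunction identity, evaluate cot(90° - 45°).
cot(90° - 45°) = tan(45°) = 1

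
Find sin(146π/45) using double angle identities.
sin(146π/45) = 2 sin 73π/45 cos 73π/45 = -0.6947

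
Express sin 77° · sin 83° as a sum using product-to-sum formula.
sin 77° sin 83° = (1/2)[cos(77°-83°) - cos(77°+83°)]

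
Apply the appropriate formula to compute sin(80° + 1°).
sin(80° + 1°) = sin 80° cos 1° + cos 80° sin 1° = 0.9877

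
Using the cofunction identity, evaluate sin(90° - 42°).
sin(90° - 42°) = cos(42°) = 0.7431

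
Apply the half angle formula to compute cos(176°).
cos(176°) = -√((1 + cos 352°)/2) = -0.9976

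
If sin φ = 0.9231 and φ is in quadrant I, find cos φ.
cos φ = 0.3846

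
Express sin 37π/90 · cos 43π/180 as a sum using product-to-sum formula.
sin 37π/90 cos 43π/180 = (1/2)[sin(37π/90+43π/180) + sin(37π/90-43π/180)]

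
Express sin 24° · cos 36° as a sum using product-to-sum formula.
sin 24° cos 36° = (1/2)[sin(24°+36°) + sin(24°-36°)]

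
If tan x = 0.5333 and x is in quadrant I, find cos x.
cos x = 0.8824 (using tan²x + 1 = sec²x)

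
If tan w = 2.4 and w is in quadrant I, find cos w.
cos w = 0.3846 (using tan²w + 1 = sec²w)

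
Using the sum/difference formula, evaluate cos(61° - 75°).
cos(61° - 75°) = cos 61° cos 75° + sin 61° sin 75° = 0.9703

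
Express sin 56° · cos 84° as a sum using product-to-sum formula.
sin 56° cos 84° = (1/2)[sin(56°+84°) + sin(56°-84°)]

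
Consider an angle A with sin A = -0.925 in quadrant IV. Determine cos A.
cos A = √(1 - sin²A) = 0.38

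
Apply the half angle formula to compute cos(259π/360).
cos(259π/360) = -√((1 + cos 259π/180)/2) = -0.6361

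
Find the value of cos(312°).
cos(312°) = 0.6691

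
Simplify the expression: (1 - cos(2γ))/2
(1 - cos(2γ))/2 = sin²γ (using Power reduction)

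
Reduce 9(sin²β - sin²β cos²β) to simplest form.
9(sin²β - sin²β cos²β) = 9(sin⁴β) (using Factoring)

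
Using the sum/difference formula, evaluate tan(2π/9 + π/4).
tan(2π/9 + π/4) = (tan 2π/9 + tan π/4)/(1 - tan 2π/9 tan π/4) = 11.43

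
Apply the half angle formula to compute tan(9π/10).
tan(9π/10) = sin 9π/5 / (1 + cos 9π/5) = -0.3249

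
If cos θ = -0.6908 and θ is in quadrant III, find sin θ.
sin θ = -0.723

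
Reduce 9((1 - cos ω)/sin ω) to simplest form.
9((1 - cos ω)/sin ω) = 9(tan(ω/2)) (using Half angle)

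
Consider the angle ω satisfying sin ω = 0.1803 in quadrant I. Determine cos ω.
cos ω = √(1 - sin²ω) = 0.9836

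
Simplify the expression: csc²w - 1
csc²w - 1 = cot²w (using Pythagorean identity)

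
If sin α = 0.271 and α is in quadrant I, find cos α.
cos α = 0.9626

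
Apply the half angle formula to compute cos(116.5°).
cos(116.5°) = -√((1 + cos 233°)/2) = -0.4462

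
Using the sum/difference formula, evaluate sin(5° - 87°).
sin(5° - 87°) = sin 5° cos 87° - cos 5° sin 87° = -0.9903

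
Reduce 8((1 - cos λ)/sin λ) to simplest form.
8((1 - cos λ)/sin λ) = 8(tan(λ/2)) (using Half angle)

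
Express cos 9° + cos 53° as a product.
cos 9° + cos 53° = 2 cos(31°) cos(-22°)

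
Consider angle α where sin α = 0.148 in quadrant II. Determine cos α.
cos α = ±√(1 - sin²α) = -0.989 (negative in QII)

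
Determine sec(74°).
sec(74°) = 3.628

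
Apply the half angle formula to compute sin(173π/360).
sin(173π/360) = √((1 - cos 173π/180)/2) = 0.9981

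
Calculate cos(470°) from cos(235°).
cos(470°) = cos²235° - sin²235° = -0.342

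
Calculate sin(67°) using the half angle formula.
sin(67°) = √((1 - cos 134°)/2) = 0.9205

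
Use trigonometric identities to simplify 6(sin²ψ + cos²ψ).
6(sin²ψ + cos²ψ) = 6 (using Pythagorean identity)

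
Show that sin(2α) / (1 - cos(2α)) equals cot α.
LHS = 2 sin α cos α / (2sin²α) = cos α/sin α = cot α = RHS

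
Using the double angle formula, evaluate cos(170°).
cos(170°) = cos²85° - sin²85° = -0.9848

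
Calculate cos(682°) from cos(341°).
cos(682°) = 2cos²341° - 1 = 0.788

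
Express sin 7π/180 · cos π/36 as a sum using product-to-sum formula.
sin 7π/180 cos π/36 = (1/2)[sin(7π/180+π/36) + sin(7π/180-π/36)]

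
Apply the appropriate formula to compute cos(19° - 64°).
cos(19° - 64°) = cos 19° cos 64° + sin 19° sin 64° = √2/2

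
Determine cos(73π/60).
cos(73π/60) = -0.7771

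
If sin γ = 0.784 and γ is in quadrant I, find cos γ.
cos γ = 0.6208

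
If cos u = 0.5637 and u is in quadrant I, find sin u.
sin u = 0.826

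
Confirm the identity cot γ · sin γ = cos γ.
LHS = (cos γ/sin γ) · sin γ = cos γ = RHS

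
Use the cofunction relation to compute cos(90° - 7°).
cos(90° - 7°) = sin(7°) = 0.1219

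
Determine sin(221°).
sin(221°) = -0.6561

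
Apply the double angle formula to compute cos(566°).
cos(566°) = cos²283° - sin²283° = -0.8988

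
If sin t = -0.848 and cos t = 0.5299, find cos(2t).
cos(2t) = cos²t - sin²t = -0.4383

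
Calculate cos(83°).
cos(83°) = 0.1219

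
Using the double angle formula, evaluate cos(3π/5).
cos(3π/5) = cos²3π/10 - sin²3π/10 = -0.309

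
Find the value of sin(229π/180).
sin(229π/180) = -0.7547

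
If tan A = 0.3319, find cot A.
cot A = 1/tan A = 3.013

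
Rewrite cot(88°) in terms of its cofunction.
cot(88°) = tan(90° - 88°) = tan(2°)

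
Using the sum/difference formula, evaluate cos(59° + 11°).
cos(59° + 11°) = cos 59° cos 11° - sin 59° sin 11° = 0.342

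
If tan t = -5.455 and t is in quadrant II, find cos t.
cos t = -0.1803 (using tan²t + 1 = sec²t)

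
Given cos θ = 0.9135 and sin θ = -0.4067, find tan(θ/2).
tan(θ/2) = sin θ / (1 + cos θ) = -0.2125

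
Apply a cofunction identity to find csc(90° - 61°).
csc(90° - 61°) = sec(61°) = 2.063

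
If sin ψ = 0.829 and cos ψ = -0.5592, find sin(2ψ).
sin(2ψ) = 2 sin ψ cos ψ = -0.9272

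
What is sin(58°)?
sin(58°) = 0.848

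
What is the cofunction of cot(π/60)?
cot(π/60) = tan(π/2 - π/60) = tan(29π/60)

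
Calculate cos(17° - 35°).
cos(17° - 35°) = cos 17° cos 35° + sin 17° sin 35° = 0.9511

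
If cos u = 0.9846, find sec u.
sec u = 1/cos u = 1.016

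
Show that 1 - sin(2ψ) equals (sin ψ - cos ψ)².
RHS = sin²ψ - 2 sin ψ cos ψ + cos²ψ = (sin²ψ + cos²ψ) - 2 sin ψ cos ψ = 1 - sin(2ψ) = LHS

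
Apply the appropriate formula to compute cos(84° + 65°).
cos(84° + 65°) = cos 84° cos 65° - sin 84° sin 65° = -0.8572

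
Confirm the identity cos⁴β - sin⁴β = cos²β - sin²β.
LHS = (cos²β - sin²β)(cos²β + sin²β) = (cos²β - sin²β) · 1 = cos²β - sin²β = RHS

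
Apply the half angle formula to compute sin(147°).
sin(147°) = √((1 - cos 294°)/2) = 0.5446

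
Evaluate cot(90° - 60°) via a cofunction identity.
cot(90° - 60°) = tan(60°) = √3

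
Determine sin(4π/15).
sin(4π/15) = 0.7431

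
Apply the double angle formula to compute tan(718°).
tan(718°) = 2 tan 359° / (1 - tan²359°) = -0.03492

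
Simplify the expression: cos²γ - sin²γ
cos²γ - sin²γ = cos(2γ) (using Double angle)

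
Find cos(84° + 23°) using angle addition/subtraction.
cos(84° + 23°) = cos 84° cos 23° - sin 84° sin 23° = -0.2924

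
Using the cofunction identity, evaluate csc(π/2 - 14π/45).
csc(π/2 - 14π/45) = sec(14π/45) = 1.788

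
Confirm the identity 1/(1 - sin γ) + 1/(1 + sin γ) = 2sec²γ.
LHS = [(1 + sin γ) + (1 - sin γ)] / [(1 - sin γ)(1 + sin γ)] = 2/(1 - sin²γ) = 2/cos²γ = 2sec²γ = RHS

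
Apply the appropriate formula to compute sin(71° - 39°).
sin(71° - 39°) = sin 71° cos 39° - cos 71° sin 39° = 0.5299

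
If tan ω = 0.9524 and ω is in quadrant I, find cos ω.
cos ω = 0.7241 (using tan²ω + 1 = sec²ω)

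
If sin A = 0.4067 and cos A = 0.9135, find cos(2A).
cos(2A) = cos²A - sin²A = 0.6691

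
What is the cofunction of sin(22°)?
sin(22°) = cos(90° - 22°) = cos(68°)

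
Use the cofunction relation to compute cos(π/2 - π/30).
cos(π/2 - π/30) = sin(π/30) = 0.1045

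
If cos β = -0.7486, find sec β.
sec β = 1/cos β = -1.336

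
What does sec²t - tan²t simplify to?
sec²t - tan²t = 1 (using Pythagorean identity)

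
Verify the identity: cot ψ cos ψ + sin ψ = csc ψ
LHS = cos²ψ/sin ψ + sin ψ = (cos²ψ + sin²ψ)/sin ψ = 1/sin ψ = csc ψ = RHS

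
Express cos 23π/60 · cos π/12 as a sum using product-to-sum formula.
cos 23π/60 cos π/12 = (1/2)[cos(23π/60-π/12) + cos(23π/60+π/12)]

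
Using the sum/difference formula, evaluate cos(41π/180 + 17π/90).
cos(41π/180 + 17π/90) = cos 41π/180 cos 17π/90 - sin 41π/180 sin 17π/90 = (√6-√2)/4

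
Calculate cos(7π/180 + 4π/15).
cos(7π/180 + 4π/15) = cos 7π/180 cos 4π/15 - sin 7π/180 sin 4π/15 = 0.5736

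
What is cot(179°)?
cot(179°) = -57.29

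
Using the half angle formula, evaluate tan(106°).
tan(106°) = sin 212° / (1 + cos 212°) = -3.487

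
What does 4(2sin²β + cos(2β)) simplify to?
4(2sin²β + cos(2β)) = 4 (using Double angle)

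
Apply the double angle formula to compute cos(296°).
cos(296°) = cos²148° - sin²148° = 0.4384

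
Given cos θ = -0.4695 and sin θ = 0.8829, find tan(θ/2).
tan(θ/2) = sin θ / (1 + cos θ) = 1.664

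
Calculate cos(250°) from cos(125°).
cos(250°) = 1 - 2sin²125° = -0.342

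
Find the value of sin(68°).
sin(68°) = 0.9272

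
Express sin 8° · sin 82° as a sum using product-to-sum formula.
sin 8° sin 82° = (1/2)[cos(8°-82°) - cos(8°+82°)]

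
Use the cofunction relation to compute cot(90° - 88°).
cot(90° - 88°) = tan(88°) = 28.64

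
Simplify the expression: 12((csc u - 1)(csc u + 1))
12((csc u - 1)(csc u + 1)) = 12(cot²u) (using Diff. of squares)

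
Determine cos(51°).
cos(51°) = 0.6293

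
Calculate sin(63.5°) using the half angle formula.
sin(63.5°) = √((1 - cos 127°)/2) = 0.8949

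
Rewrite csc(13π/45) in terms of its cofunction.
csc(13π/45) = sec(π/2 - 13π/45) = sec(19π/90)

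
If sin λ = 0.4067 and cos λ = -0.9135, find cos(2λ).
cos(2λ) = cos²λ - sin²λ = 0.6691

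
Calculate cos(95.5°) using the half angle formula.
cos(95.5°) = -√((1 + cos 191°)/2) = -0.09585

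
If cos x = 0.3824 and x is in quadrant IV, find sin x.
sin x = -0.924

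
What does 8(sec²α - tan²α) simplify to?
8(sec²α - tan²α) = 8 (using Pythagorean identity)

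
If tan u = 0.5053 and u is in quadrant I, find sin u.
sin u = 0.451 (using tan²u + 1 = sec²u)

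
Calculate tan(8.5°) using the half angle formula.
tan(8.5°) = sin 17° / (1 + cos 17°) = 0.1495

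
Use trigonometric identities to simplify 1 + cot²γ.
1 + cot²γ = csc²γ (using Pythagorean identity)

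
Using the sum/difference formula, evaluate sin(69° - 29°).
sin(69° - 29°) = sin 69° cos 29° - cos 69° sin 29° = 0.6428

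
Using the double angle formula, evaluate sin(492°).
sin(492°) = 2 sin 246° cos 246° = 0.7431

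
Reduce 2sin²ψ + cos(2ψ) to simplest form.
2sin²ψ + cos(2ψ) = 1 (using Double angle)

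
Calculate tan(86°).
tan(86°) = 14.3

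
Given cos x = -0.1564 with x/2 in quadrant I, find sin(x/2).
sin(x/2) = ±√((1 - cos x)/2); positive since x/2 ∈ QI, so sin(x/2) = 0.7604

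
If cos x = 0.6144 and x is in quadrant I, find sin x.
sin x = 0.789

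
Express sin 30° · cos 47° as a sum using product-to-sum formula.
sin 30° cos 47° = (1/2)[sin(30°+47°) + sin(30°-47°)]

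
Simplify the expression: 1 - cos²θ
1 - cos²θ = sin²θ (using Pythagorean identity)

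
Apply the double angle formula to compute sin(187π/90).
sin(187π/90) = 2 sin 187π/180 cos 187π/180 = 0.2419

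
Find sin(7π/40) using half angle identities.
sin(7π/40) = √((1 - cos 7π/20)/2) = 0.5225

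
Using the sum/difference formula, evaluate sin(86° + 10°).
sin(86° + 10°) = sin 86° cos 10° + cos 86° sin 10° = 0.9945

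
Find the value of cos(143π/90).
cos(143π/90) = 0.2756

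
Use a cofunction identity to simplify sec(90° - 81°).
sec(90° - 81°) = csc(81°)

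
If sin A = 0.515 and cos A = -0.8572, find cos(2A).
cos(2A) = cos²A - sin²A = 0.4696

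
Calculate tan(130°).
tan(130°) = -1.192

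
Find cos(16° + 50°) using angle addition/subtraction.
cos(16° + 50°) = cos 16° cos 50° - sin 16° sin 50° = 0.4067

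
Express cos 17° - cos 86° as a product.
cos 17° - cos 86° = -2 sin(51.5°) sin(-34.5°)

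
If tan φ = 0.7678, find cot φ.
cot φ = 1/tan φ = 1.302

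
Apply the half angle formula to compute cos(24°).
cos(24°) = √((1 + cos 48°)/2) = 0.9135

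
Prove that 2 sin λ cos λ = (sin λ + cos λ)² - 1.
RHS = sin²λ + 2 sin λ cos λ + cos²λ - 1 = (sin²λ + cos²λ) + 2 sin λ cos λ - 1 = 1 + 2 sin λ cos λ - 1 = 2 sin λ cos λ = LHS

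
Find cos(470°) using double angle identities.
cos(470°) = cos²235° - sin²235° = -0.342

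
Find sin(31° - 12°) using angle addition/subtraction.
sin(31° - 12°) = sin 31° cos 12° - cos 31° sin 12° = 0.3256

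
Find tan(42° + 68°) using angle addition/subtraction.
tan(42° + 68°) = (tan 42° + tan 68°)/(1 - tan 42° tan 68°) = -2.747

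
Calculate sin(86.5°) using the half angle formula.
sin(86.5°) = √((1 - cos 173°)/2) = 0.9981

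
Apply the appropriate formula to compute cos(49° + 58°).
cos(49° + 58°) = cos 49° cos 58° - sin 49° sin 58° = -0.2924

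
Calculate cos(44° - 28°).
cos(44° - 28°) = cos 44° cos 28° + sin 44° sin 28° = 0.9613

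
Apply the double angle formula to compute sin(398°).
sin(398°) = 2 sin 199° cos 199° = 0.6157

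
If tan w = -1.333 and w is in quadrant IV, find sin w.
sin w = -0.7999 (using tan²w + 1 = sec²w)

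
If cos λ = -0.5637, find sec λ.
sec λ = 1/cos λ = -1.774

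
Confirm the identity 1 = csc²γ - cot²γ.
RHS = 1/sin²γ - cos²γ/sin²γ = (1 - cos²γ)/sin²γ = sin²γ/sin²γ = 1 = LHS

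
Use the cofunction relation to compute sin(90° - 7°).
sin(90° - 7°) = cos(7°) = 0.9925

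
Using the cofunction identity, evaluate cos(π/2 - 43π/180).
cos(π/2 - 43π/180) = sin(43π/180) = 0.682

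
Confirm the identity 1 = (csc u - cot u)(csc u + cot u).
RHS = csc²u - cot²u = (1 + cot²u) - cot²u = 1 = LHS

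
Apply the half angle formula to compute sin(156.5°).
sin(156.5°) = √((1 - cos 313°)/2) = 0.3987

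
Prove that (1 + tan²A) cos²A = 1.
LHS = sec²A · cos²A = (1/cos²A) · cos²A = 1 = RHS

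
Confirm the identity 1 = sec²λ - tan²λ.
RHS = 1/cos²λ - sin²λ/cos²λ = (1 - sin²λ)/cos²λ = cos²λ/cos²λ = 1 = LHS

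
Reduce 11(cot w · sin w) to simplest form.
11(cot w · sin w) = 11(cos w) (using Quotient identity)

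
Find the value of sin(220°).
sin(220°) = -0.6428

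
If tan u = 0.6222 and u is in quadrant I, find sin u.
sin u = 0.5283 (using tan²u + 1 = sec²u)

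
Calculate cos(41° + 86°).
cos(41° + 86°) = cos 41° cos 86° - sin 41° sin 86° = -0.6018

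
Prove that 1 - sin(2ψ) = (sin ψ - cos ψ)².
RHS = sin²ψ - 2 sin ψ cos ψ + cos²ψ = (sin²ψ + cos²ψ) - 2 sin ψ cos ψ = 1 - sin(2ψ) = LHS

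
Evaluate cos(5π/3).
cos(5π/3) = 1/2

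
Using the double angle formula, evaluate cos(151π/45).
cos(151π/45) = cos²151π/90 - sin²151π/90 = -0.4384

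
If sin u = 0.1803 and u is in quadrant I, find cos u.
cos u = 0.9836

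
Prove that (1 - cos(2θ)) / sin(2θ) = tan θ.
LHS = 2sin²θ / (2 sin θ cos θ) = sin θ/cos θ = tan θ = RHS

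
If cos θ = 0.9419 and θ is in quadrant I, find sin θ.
sin θ = 0.3359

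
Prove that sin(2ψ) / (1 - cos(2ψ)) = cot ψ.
LHS = 2 sin ψ cos ψ / (2sin²ψ) = cos ψ/sin ψ = cot ψ = RHS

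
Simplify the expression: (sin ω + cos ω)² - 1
(sin ω + cos ω)² - 1 = sin(2ω) (using Pythagorean + double angle)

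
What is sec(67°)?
sec(67°) = 2.559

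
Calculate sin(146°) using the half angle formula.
sin(146°) = √((1 - cos 292°)/2) = 0.5592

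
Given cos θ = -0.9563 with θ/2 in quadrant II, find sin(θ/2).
sin(θ/2) = ±√((1 - cos θ)/2); positive since θ/2 ∈ QII, so sin(θ/2) = 0.989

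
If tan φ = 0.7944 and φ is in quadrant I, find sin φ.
sin φ = 0.622 (using tan²φ + 1 = sec²φ)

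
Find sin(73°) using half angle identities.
sin(73°) = √((1 - cos 146°)/2) = 0.9563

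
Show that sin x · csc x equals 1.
LHS = sin x · (1/sin x) = 1 = RHS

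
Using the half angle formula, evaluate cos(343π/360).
cos(343π/360) = -√((1 + cos 343π/180)/2) = -0.989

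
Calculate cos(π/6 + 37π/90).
cos(π/6 + 37π/90) = cos π/6 cos 37π/90 - sin π/6 sin 37π/90 = -0.2419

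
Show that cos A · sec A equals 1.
LHS = cos A · (1/cos A) = 1 = RHS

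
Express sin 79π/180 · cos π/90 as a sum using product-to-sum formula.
sin 79π/180 cos π/90 = (1/2)[sin(79π/180+π/90) + sin(79π/180-π/90)]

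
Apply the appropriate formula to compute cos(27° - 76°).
cos(27° - 76°) = cos 27° cos 76° + sin 27° sin 76° = 0.6561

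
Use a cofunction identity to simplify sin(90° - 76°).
sin(90° - 76°) = cos(76°)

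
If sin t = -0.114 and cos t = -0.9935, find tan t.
tan t = sin t / cos t = 0.1147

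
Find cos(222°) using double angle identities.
cos(222°) = cos²111° - sin²111° = -0.7431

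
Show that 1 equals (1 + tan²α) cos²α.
RHS = sec²α · cos²α = (1/cos²α) · cos²α = 1 = LHS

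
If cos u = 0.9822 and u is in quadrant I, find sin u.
sin u = 0.1878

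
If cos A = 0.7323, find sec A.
sec A = 1/cos A = 1.366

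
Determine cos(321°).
cos(321°) = 0.7771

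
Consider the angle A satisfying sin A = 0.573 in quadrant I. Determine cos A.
cos A = √(1 - sin²A) = 0.8196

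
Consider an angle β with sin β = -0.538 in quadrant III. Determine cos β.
cos β = ±√(1 - sin²β) = -0.8429 (negative in QIII)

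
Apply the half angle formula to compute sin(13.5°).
sin(13.5°) = √((1 - cos 27°)/2) = 0.2334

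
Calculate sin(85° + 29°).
sin(85° + 29°) = sin 85° cos 29° + cos 85° sin 29° = 0.9135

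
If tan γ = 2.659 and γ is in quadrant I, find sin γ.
sin γ = 0.936 (using tan²γ + 1 = sec²γ)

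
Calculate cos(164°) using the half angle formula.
cos(164°) = -√((1 + cos 328°)/2) = -0.9613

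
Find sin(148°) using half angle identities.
sin(148°) = √((1 - cos 296°)/2) = 0.5299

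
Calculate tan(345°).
tan(345°) = -(2-√3)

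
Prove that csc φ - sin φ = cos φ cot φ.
LHS = 1/sin φ - sin φ = (1 - sin²φ)/sin φ = cos²φ/sin φ = cos φ · (cos φ/sin φ) = cos φ cot φ = RHS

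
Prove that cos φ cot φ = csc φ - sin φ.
RHS = 1/sin φ - sin φ = (1 - sin²φ)/sin φ = cos²φ/sin φ = cos φ · (cos φ/sin φ) = cos φ cot φ = LHS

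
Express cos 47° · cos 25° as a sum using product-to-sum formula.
cos 47° cos 25° = (1/2)[cos(47°-25°) + cos(47°+25°)]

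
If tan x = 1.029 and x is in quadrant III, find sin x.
sin x = -0.7171 (using tan²x + 1 = sec²x)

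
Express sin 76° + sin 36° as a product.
sin 76° + sin 36° = 2 sin(56°) cos(20°)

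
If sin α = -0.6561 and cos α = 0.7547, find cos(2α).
cos(2α) = cos²α - sin²α = 0.1391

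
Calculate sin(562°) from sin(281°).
sin(562°) = 2 sin 281° cos 281° = -0.3746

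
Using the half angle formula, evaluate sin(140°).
sin(140°) = √((1 - cos 280°)/2) = 0.6428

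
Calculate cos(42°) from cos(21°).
cos(42°) = cos²21° - sin²21° = 0.7431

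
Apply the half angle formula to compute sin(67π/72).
sin(67π/72) = √((1 - cos 67π/36)/2) = 0.2164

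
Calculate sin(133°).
sin(133°) = 0.7314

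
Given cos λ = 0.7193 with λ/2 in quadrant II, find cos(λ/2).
cos(λ/2) = ±√((1 + cos λ)/2); negative since λ/2 ∈ QII, so cos(λ/2) = -0.9272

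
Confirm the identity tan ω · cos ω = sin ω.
LHS = (sin ω/cos ω) · cos ω = sin ω = RHS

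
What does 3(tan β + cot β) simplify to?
3(tan β + cot β) = 3(sec β csc β) (using Quotient identities)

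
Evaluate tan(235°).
tan(235°) = 1.428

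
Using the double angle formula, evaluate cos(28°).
cos(28°) = cos²14° - sin²14° = 0.8829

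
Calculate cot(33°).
cot(33°) = 1.54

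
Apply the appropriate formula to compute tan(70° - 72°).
tan(70° - 72°) = (tan 70° - tan 72°)/(1 + tan 70° tan 72°) = -0.03492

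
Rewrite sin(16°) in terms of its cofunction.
sin(16°) = cos(90° - 16°) = cos(74°)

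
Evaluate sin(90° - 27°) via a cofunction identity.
sin(90° - 27°) = cos(27°) = 0.891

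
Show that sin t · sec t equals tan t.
LHS = sin t · (1/cos t) = sin t/cos t = tan t = RHS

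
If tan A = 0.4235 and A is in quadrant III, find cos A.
cos A = -0.9208 (using tan²A + 1 = sec²A)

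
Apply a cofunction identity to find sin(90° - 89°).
sin(90° - 89°) = cos(89°) = 0.01745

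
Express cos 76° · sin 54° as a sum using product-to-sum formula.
cos 76° sin 54° = (1/2)[sin(76°+54°) - sin(76°-54°)]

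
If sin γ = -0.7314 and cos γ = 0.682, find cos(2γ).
cos(2γ) = cos²γ - sin²γ = -0.06982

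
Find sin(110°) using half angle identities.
sin(110°) = √((1 - cos 220°)/2) = 0.9397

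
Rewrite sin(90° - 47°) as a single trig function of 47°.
sin(90° - 47°) = cos(47°)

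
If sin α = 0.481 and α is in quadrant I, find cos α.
cos α = 0.8767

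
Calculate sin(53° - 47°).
sin(53° - 47°) = sin 53° cos 47° - cos 53° sin 47° = 0.1045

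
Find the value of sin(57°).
sin(57°) = 0.8387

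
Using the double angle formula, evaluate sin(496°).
sin(496°) = 2 sin 248° cos 248° = 0.6947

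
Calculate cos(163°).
cos(163°) = -0.9563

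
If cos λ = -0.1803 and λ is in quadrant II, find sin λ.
sin λ = 0.9836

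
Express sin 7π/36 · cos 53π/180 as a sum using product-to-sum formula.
sin 7π/36 cos 53π/180 = (1/2)[sin(7π/36+53π/180) + sin(7π/36-53π/180)]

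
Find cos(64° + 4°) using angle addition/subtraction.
cos(64° + 4°) = cos 64° cos 4° - sin 64° sin 4° = 0.3746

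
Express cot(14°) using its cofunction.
cot(14°) = tan(90° - 14°) = tan(76°)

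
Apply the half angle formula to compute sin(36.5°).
sin(36.5°) = √((1 - cos 73°)/2) = 0.5948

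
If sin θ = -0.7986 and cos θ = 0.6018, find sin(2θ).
sin(2θ) = 2 sin θ cos θ = -0.9612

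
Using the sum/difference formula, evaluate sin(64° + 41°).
sin(64° + 41°) = sin 64° cos 41° + cos 64° sin 41° = (√6+√2)/4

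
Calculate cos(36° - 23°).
cos(36° - 23°) = cos 36° cos 23° + sin 36° sin 23° = 0.9744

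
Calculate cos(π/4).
cos(π/4) = √2/2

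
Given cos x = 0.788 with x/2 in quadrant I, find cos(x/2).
cos(x/2) = ±√((1 + cos x)/2); positive since x/2 ∈ QI, so cos(x/2) = 0.9455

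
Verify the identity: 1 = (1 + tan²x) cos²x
RHS = sec²x · cos²x = (1/cos²x) · cos²x = 1 = LHS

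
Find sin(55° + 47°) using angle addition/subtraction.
sin(55° + 47°) = sin 55° cos 47° + cos 55° sin 47° = 0.9781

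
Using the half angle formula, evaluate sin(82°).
sin(82°) = √((1 - cos 164°)/2) = 0.9903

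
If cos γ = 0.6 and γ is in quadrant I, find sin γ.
sin γ = 0.8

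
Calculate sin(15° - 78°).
sin(15° - 78°) = sin 15° cos 78° - cos 15° sin 78° = -0.891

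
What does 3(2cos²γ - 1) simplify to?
3(2cos²γ - 1) = 3(cos(2γ)) (using Double angle)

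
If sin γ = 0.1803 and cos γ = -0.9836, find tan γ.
tan γ = sin γ / cos γ = -0.1833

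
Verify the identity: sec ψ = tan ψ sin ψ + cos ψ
RHS = sin²ψ/cos ψ + cos ψ = (sin²ψ + cos²ψ)/cos ψ = 1/cos ψ = sec ψ = LHS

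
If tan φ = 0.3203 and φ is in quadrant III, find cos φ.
cos φ = -0.9523 (using tan²φ + 1 = sec²φ)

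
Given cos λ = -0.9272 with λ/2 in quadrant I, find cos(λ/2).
cos(λ/2) = ±√((1 + cos λ)/2); positive since λ/2 ∈ QI, so cos(λ/2) = 0.1908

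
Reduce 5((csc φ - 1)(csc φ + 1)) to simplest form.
5((csc φ - 1)(csc φ + 1)) = 5(cot²φ) (using Diff. of squares)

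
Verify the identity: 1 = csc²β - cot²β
RHS = 1/sin²β - cos²β/sin²β = (1 - cos²β)/sin²β = sin²β/sin²β = 1 = LHS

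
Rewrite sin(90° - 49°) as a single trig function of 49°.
sin(90° - 49°) = cos(49°)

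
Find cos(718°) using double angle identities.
cos(718°) = cos²359° - sin²359° = 0.9994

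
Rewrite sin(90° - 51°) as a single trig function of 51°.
sin(90° - 51°) = cos(51°)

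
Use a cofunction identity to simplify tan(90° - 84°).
tan(90° - 84°) = cot(84°)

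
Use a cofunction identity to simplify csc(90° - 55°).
csc(90° - 55°) = sec(55°)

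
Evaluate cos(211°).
cos(211°) = -0.8572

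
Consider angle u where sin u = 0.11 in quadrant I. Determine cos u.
cos u = √(1 - sin²u) = 0.9939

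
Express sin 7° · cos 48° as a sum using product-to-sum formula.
sin 7° cos 48° = (1/2)[sin(7°+48°) + sin(7°-48°)]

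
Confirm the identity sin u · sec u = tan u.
LHS = sin u · (1/cos u) = sin u/cos u = tan u = RHS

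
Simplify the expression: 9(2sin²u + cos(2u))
9(2sin²u + cos(2u)) = 9 (using Double angle)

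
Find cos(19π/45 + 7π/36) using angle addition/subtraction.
cos(19π/45 + 7π/36) = cos 19π/45 cos 7π/36 - sin 19π/45 sin 7π/36 = -0.3584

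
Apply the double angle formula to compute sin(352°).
sin(352°) = 2 sin 176° cos 176° = -0.1392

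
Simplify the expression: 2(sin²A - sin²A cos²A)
2(sin²A - sin²A cos²A) = 2(sin⁴A) (using Factoring)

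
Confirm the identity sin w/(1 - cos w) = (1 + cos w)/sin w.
LHS = sin w(1 + cos w) / ((1 - cos w)(1 + cos w)) = sin w(1 + cos w) / (1 - cos²w) = sin w(1 + cos w) / sin²w = (1 + cos w)/sin w = RHS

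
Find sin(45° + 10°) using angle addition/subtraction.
sin(45° + 10°) = sin 45° cos 10° + cos 45° sin 10° = 0.8192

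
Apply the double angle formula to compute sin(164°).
sin(164°) = 2 sin 82° cos 82° = 0.2756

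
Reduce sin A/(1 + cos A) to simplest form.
sin A/(1 + cos A) = tan(A/2) (using Half angle)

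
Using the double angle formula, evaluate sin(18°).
sin(18°) = 2 sin 9° cos 9° = 0.309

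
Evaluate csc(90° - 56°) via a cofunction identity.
csc(90° - 56°) = sec(56°) = 1.788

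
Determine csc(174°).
csc(174°) = 9.567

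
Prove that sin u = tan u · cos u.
RHS = (sin u/cos u) · cos u = sin u = LHS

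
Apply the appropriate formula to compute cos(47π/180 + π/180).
cos(47π/180 + π/180) = cos 47π/180 cos π/180 - sin 47π/180 sin π/180 = 0.6691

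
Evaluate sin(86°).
sin(86°) = 0.9976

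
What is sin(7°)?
sin(7°) = 0.1219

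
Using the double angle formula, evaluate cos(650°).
cos(650°) = cos²325° - sin²325° = 0.342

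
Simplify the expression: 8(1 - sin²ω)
8(1 - sin²ω) = 8(cos²ω) (using Pythagorean identity)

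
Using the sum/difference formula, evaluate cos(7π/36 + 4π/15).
cos(7π/36 + 4π/15) = cos 7π/36 cos 4π/15 - sin 7π/36 sin 4π/15 = 0.1219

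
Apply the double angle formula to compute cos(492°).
cos(492°) = cos²246° - sin²246° = -0.6691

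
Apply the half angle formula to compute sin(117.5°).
sin(117.5°) = √((1 - cos 235°)/2) = 0.887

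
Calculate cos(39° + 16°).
cos(39° + 16°) = cos 39° cos 16° - sin 39° sin 16° = 0.5736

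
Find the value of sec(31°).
sec(31°) = 1.167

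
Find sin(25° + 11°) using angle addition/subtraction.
sin(25° + 11°) = sin 25° cos 11° + cos 25° sin 11° = 0.5878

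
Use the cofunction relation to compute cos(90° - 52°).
cos(90° - 52°) = sin(52°) = 0.788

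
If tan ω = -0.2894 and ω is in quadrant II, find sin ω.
sin ω = 0.278 (using tan²ω + 1 = sec²ω)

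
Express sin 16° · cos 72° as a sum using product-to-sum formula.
sin 16° cos 72° = (1/2)[sin(16°+72°) + sin(16°-72°)]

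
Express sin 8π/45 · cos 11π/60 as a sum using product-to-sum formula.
sin 8π/45 cos 11π/60 = (1/2)[sin(8π/45+11π/60) + sin(8π/45-11π/60)]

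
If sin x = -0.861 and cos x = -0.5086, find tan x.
tan x = sin x / cos x = 1.693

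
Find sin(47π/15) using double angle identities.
sin(47π/15) = 2 sin 47π/30 cos 47π/30 = -0.4067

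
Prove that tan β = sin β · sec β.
RHS = sin β · (1/cos β) = sin β/cos β = tan β = LHS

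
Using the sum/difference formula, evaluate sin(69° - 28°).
sin(69° - 28°) = sin 69° cos 28° - cos 69° sin 28° = 0.6561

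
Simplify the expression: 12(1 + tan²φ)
12(1 + tan²φ) = 12(sec²φ) (using Pythagorean identity)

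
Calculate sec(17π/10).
sec(17π/10) = 1.701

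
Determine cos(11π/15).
cos(11π/15) = -0.6691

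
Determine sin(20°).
sin(20°) = 0.342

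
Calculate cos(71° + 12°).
cos(71° + 12°) = cos 71° cos 12° - sin 71° sin 12° = 0.1219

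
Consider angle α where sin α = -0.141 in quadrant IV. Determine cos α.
cos α = √(1 - sin²α) = 0.99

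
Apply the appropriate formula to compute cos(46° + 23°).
cos(46° + 23°) = cos 46° cos 23° - sin 46° sin 23° = 0.3584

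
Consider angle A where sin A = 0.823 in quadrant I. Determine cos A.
cos A = √(1 - sin²A) = 0.568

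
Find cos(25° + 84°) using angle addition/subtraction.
cos(25° + 84°) = cos 25° cos 84° - sin 25° sin 84° = -0.3256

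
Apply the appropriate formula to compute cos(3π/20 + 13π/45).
cos(3π/20 + 13π/45) = cos 3π/20 cos 13π/45 - sin 3π/20 sin 13π/45 = 0.1908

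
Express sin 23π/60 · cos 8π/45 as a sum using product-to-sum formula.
sin 23π/60 cos 8π/45 = (1/2)[sin(23π/60+8π/45) + sin(23π/60-8π/45)]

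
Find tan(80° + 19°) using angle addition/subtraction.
tan(80° + 19°) = (tan 80° + tan 19°)/(1 - tan 80° tan 19°) = -6.314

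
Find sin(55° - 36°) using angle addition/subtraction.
sin(55° - 36°) = sin 55° cos 36° - cos 55° sin 36° = 0.3256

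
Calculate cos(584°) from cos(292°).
cos(584°) = cos²292° - sin²292° = -0.7193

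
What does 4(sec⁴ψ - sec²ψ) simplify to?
4(sec⁴ψ - sec²ψ) = 4(tan⁴ψ + tan²ψ) (using Pythagorean)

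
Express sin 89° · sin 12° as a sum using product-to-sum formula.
sin 89° sin 12° = (1/2)[cos(89°-12°) - cos(89°+12°)]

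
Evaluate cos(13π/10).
cos(13π/10) = -0.5878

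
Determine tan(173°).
tan(173°) = -0.1228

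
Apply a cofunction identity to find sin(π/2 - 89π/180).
sin(π/2 - 89π/180) = cos(89π/180) = 0.01745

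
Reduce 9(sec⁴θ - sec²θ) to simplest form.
9(sec⁴θ - sec²θ) = 9(tan⁴θ + tan²θ) (using Pythagorean)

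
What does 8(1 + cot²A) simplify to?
8(1 + cot²A) = 8(csc²A) (using Pythagorean identity)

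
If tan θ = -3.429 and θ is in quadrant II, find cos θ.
cos θ = -0.28 (using tan²θ + 1 = sec²θ)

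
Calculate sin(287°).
sin(287°) = -0.9563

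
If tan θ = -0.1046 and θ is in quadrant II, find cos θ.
cos θ = -0.9946 (using tan²θ + 1 = sec²θ)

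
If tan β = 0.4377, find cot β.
cot β = 1/tan β = 2.285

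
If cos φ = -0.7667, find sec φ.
sec φ = 1/cos φ = -1.304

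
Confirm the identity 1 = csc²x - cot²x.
RHS = 1/sin²x - cos²x/sin²x = (1 - cos²x)/sin²x = sin²x/sin²x = 1 = LHS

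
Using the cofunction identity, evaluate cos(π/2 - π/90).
cos(π/2 - π/90) = sin(π/90) = 0.0349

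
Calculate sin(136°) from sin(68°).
sin(136°) = 2 sin 68° cos 68° = 0.6947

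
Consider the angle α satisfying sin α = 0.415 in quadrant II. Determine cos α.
cos α = ±√(1 - sin²α) = -0.9098 (negative in QII)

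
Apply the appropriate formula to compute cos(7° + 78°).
cos(7° + 78°) = cos 7° cos 78° - sin 7° sin 78° = 0.08716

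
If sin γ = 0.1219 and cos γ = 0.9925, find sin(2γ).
sin(2γ) = 2 sin γ cos γ = 0.242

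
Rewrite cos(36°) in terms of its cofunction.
cos(36°) = sin(90° - 36°) = sin(54°)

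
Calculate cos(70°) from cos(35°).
cos(70°) = cos²35° - sin²35° = 0.342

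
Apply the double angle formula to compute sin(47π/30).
sin(47π/30) = 2 sin 47π/60 cos 47π/60 = -0.9781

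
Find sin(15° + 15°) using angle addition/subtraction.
sin(15° + 15°) = sin 15° cos 15° + cos 15° sin 15° = 1/2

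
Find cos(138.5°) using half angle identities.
cos(138.5°) = -√((1 + cos 277°)/2) = -0.749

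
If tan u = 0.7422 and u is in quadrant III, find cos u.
cos u = -0.803 (using tan²u + 1 = sec²u)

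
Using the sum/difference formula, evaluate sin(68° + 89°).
sin(68° + 89°) = sin 68° cos 89° + cos 68° sin 89° = 0.3907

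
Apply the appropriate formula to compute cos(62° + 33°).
cos(62° + 33°) = cos 62° cos 33° - sin 62° sin 33° = -0.08716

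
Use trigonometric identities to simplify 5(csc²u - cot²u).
5(csc²u - cot²u) = 5 (using Pythagorean identity)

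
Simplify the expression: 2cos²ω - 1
2cos²ω - 1 = cos(2ω) (using Double angle)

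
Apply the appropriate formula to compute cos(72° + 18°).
cos(72° + 18°) = cos 72° cos 18° - sin 72° sin 18° = 0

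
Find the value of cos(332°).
cos(332°) = 0.8829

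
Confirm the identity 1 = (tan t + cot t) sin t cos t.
RHS = (sin t/cos t + cos t/sin t) sin t cos t = ((sin²t + cos²t)/(sin t cos t)) · sin t cos t = sin²t + cos²t = 1 = LHS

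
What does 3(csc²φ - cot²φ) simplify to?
3(csc²φ - cot²φ) = 3 (using Pythagorean identity)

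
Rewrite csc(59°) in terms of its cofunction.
csc(59°) = sec(90° - 59°) = sec(31°)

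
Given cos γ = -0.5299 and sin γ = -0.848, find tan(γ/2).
tan(γ/2) = sin γ / (1 + cos γ) = -1.804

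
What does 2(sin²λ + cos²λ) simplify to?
2(sin²λ + cos²λ) = 2 (using Pythagorean identity)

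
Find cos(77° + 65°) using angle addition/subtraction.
cos(77° + 65°) = cos 77° cos 65° - sin 77° sin 65° = -0.788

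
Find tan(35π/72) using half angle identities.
tan(35π/72) = sin 35π/36 / (1 + cos 35π/36) = 22.9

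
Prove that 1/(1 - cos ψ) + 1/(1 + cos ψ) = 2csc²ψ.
LHS = [(1 + cos ψ) + (1 - cos ψ)] / [(1 - cos ψ)(1 + cos ψ)] = 2/(1 - cos²ψ) = 2/sin²ψ = 2csc²ψ = RHS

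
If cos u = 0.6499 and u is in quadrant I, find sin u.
sin u = 0.76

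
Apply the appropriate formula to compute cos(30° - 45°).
cos(30° - 45°) = cos 30° cos 45° + sin 30° sin 45° = (√6+√2)/4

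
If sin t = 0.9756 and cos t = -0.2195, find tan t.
tan t = sin t / cos t = -4.445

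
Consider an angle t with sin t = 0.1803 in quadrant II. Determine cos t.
cos t = ±√(1 - sin²t) = -0.9836 (negative in QII)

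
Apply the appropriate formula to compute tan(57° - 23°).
tan(57° - 23°) = (tan 57° - tan 23°)/(1 + tan 57° tan 23°) = 0.6745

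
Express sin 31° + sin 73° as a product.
sin 31° + sin 73° = 2 sin(52°) cos(-21°)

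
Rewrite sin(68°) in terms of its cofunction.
sin(68°) = cos(90° - 68°) = cos(22°)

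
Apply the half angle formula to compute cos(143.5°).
cos(143.5°) = -√((1 + cos 287°)/2) = -0.8039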